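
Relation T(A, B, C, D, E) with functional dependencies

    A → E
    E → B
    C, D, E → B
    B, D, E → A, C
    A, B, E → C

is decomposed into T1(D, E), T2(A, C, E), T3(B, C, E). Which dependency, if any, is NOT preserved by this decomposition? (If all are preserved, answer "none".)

B, D, E → A, C

Check B, D, E → A, C: no single fragment contains all of {A, B, C, D, E}, and the restricted closure of {B, D, E} across the fragments never reaches {A, C}.
A → E is preserved.
E → B is preserved.
C, D, E → B is preserved.
A, B, E → C is preserved.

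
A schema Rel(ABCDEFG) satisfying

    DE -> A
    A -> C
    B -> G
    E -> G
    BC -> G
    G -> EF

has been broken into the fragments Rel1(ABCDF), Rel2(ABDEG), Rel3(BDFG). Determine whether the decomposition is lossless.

Yes

Chase test. Columns are ABCDEFG; row i has aⱼ where attribute j ∈ Reli, else bᵢⱼ.
Initial tableau (one row per fragment):
  row 1: a1 a2 a3 a4 b15 a6 b17
  row 2: a1 a2 b23 a4 a5 b26 a7
  row 3: b31 a2 b33 a4 b35 a6 a7
Rows 1 and 2 agree on A; apply A→C and equate their C entries.
Rows 1 and 2 agree on B; apply B→G and equate their G entries.
Rows 1 and 2 agree on G; apply G→EF and equate their EF entries.
Rows 1 and 3 agree on G; apply G→EF and equate their EF entries.
Rows 1 and 3 agree on DE; apply DE→A and equate their A entries.
Rows 1 and 3 agree on A; apply A→C and equate their C entries.
Row 1 is now all distinguished symbols — the join is lossless.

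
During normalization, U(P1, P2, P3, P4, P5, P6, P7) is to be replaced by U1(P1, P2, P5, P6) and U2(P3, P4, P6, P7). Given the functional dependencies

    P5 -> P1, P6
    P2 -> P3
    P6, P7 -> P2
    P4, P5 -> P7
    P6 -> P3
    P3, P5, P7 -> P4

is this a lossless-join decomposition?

Common attributes: U1 ∩ U2 = {P6}.
Closure of {P6}: P6 → P3 applies, adding P3. So (P6)⁺ = {P3, P6}.
The closure contains neither all of U1 = {P1, P2, P5, P6} nor all of U2 = {P3, P4, P6, P7}, so the common attributes are not a superkey of either fragment. The join is lossy.

No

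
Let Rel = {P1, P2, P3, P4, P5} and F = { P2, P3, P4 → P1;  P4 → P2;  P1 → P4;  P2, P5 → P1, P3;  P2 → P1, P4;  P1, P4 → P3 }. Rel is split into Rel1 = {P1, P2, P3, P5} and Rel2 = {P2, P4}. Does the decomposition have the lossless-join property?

Common attributes: Rel1 ∩ Rel2 = {P2}.
Closure of {P2}: P2 → P1, P4 applies, adding P1, P4; P1, P4 → P3 applies, adding P3. So (P2)⁺ = {P1, P2, P3, P4}.
This closure contains every attribute of Rel2, so Rel1 ∩ Rel2 → Rel2. The join is lossless.

Yes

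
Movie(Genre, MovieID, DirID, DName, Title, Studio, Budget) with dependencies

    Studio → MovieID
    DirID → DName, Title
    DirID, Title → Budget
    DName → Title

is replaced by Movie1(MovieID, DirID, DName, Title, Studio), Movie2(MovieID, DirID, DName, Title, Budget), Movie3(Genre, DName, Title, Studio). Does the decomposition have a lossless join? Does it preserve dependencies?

Lossless test (chase): Rows 1 and 3 agree on Studio; apply Studio→MovieID and equate their MovieID entries. Rows 1 and 2 agree on DirID, Title; apply DirID, Title→Budget and equate their Budget entries. No row becomes fully distinguished — the join is lossy.
Dependency preservation: every FD's attributes lie within a single fragment, so each can be enforced locally — preserved.

lossy but dependency-preserving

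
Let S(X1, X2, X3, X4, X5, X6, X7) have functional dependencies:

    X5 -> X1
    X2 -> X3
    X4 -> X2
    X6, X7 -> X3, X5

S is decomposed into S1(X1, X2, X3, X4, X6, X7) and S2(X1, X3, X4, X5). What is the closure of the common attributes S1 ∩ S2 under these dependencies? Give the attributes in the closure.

S1 ∩ S2 = {X1, X3, X4}.
X4 → X2 applies, adding X2
Closure: {X1, X2, X3, X4}.

X1, X2, X3, X4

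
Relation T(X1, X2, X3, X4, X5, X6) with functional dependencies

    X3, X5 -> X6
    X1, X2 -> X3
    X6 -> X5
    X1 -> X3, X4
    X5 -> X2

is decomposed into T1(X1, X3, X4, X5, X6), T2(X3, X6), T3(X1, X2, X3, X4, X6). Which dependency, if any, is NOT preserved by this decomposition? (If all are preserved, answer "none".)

X5 -> X2

Check X5 → X2: no single fragment contains all of {X2, X5}, and the restricted closure of {X5} across the fragments never reaches {X2}.
X3, X5 → X6 is preserved.
X1, X2 → X3 is preserved.
X6 → X5 is preserved.
X1 → X3, X4 is preserved.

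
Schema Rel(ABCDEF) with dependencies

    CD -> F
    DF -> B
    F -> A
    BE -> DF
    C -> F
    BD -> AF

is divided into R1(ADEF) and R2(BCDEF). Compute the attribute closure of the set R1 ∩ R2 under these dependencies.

R1 ∩ R2 = {DEF}.
DF → B applies, adding B
F → A applies, adding A
Closure: {ABDEF}.

ABDEF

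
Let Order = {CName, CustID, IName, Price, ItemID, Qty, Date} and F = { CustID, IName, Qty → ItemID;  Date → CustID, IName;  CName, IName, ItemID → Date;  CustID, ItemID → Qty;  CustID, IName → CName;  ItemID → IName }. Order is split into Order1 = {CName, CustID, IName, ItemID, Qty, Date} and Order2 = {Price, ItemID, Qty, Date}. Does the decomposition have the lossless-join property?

Yes

Common attributes: Order1 ∩ Order2 = {ItemID, Qty, Date}.
Closure of {ItemID, Qty, Date}: Date → CustID, IName applies, adding CustID, IName; CustID, IName → CName applies, adding CName. So (ItemID, Qty, Date)⁺ = {CName, CustID, IName, ItemID, Qty, Date}.
This closure contains every attribute of Order1, so Order1 ∩ Order2 → Order1. The join is lossless.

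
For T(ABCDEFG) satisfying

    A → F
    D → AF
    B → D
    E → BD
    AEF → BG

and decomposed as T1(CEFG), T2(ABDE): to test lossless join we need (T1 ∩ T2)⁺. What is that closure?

ABDEFG

T1 ∩ T2 = {E}.
E → BD applies, adding BD
D → AF applies, adding AF
AEF → BG applies, adding G
Closure: {ABDEFG}.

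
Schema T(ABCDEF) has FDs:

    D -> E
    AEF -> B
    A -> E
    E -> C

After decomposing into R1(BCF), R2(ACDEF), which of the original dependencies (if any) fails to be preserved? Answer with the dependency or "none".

AEF -> B

Check AEF → B: no single fragment contains all of {ABEF}, and the restricted closure of {AEF} across the fragments never reaches {B}.
D → E is preserved.
A → E is preserved.
E → C is preserved.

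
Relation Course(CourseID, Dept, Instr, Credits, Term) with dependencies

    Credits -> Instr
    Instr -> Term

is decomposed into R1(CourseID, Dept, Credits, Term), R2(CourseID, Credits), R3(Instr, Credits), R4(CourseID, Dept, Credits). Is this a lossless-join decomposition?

Chase test. Columns are CourseID, Dept, Instr, Credits, Term; row i has aⱼ where attribute j ∈ Ri, else bᵢⱼ.
Initial tableau (one row per fragment):
  row 1: a1 a2 b13 a4 a5
  row 2: a1 b22 b23 a4 b25
  row 3: b31 b32 a3 a4 b35
  row 4: a1 a2 b43 a4 b45
Rows 1 and 2 agree on Credits; apply Credits→Instr and equate their Instr entries.
Rows 1 and 3 agree on Credits; apply Credits→Instr and equate their Instr entries.
Rows 1 and 4 agree on Credits; apply Credits→Instr and equate their Instr entries.
Rows 1 and 2 agree on Instr; apply Instr→Term and equate their Term entries.
Rows 1 and 3 agree on Instr; apply Instr→Term and equate their Term entries.
Rows 1 and 4 agree on Instr; apply Instr→Term and equate their Term entries.
Row 1 is now all distinguished symbols — the join is lossless.

Yes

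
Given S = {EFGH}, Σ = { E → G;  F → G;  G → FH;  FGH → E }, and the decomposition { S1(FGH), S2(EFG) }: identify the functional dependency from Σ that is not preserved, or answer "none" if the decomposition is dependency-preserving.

none

E → G lies within S2.
F → G lies within S1.
G → FH lies within S1.
FGH → E: restricted closure across fragments reaches E.
Every dependency is enforceable on the fragments, so the decomposition is dependency-preserving.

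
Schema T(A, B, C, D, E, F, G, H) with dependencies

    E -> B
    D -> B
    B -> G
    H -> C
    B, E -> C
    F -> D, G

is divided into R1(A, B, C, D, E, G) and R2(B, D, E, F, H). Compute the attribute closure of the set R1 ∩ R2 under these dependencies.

B, C, D, E, G

R1 ∩ R2 = {B, D, E}.
B → G applies, adding G
B, E → C applies, adding C
Closure: {B, C, D, E, G}.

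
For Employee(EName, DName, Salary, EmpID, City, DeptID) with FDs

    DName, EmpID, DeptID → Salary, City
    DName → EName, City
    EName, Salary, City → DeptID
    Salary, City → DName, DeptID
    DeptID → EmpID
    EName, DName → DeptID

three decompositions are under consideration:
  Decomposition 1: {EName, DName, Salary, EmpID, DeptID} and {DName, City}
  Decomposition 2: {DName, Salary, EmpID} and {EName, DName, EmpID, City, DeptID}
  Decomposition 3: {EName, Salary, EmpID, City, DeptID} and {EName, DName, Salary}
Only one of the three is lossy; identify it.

Decomposition 1: common = {DName}, closure = {EName, DName, Salary, EmpID, City, DeptID} → lossless.
Decomposition 2: common = {DName, EmpID}, closure = {EName, DName, Salary, EmpID, City, DeptID} → lossless.
Decomposition 3: common = {EName, Salary}, closure = {EName, Salary} → lossy.

Decomposition 3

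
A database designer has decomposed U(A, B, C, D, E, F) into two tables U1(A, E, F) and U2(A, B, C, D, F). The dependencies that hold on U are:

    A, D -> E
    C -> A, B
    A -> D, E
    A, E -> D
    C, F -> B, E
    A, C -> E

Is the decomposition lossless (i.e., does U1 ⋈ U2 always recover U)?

Yes

Common attributes: U1 ∩ U2 = {A, F}.
Closure of {A, F}: A → D, E applies, adding D, E. So (A, F)⁺ = {A, D, E, F}.
This closure contains every attribute of U1, so U1 ∩ U2 → U1. The join is lossless.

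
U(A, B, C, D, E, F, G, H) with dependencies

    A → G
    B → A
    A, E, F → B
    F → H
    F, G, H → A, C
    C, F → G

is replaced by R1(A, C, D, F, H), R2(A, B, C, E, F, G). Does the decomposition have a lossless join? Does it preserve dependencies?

Lossless test: (A, C, F)⁺ = {A, C, F, G, H}, which is a superkey of neither fragment — lossy.
Dependency preservation: F, G, H → A, C is not contained in any single fragment, but the restricted closure of its left-hand side across the fragments still reaches the right-hand side; the remaining FDs each lie inside some fragment. All dependencies are preserved.

lossy but dependency-preserving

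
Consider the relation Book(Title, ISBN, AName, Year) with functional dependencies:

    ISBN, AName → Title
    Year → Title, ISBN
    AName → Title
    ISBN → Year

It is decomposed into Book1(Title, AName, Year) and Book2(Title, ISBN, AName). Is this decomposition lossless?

No

Common attributes: Book1 ∩ Book2 = {Title, AName}.
No dependency enlarges {Title, AName}, so (Title, AName)⁺ = {Title, AName}.
The closure contains neither all of Book1 = {Title, AName, Year} nor all of Book2 = {Title, ISBN, AName}, so the common attributes are not a superkey of either fragment. The join is lossy.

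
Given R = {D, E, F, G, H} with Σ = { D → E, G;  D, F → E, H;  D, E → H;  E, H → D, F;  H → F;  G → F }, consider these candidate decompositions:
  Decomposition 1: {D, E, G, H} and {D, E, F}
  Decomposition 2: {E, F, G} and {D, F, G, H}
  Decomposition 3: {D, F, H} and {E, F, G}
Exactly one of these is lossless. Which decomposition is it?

Decomposition 1: common = {D, E}, closure = {D, E, F, G, H} → lossless.
Decomposition 2: common = {F, G}, closure = {F, G} → lossy.
Decomposition 3: common = {F}, closure = {F} → lossy.

Decomposition 1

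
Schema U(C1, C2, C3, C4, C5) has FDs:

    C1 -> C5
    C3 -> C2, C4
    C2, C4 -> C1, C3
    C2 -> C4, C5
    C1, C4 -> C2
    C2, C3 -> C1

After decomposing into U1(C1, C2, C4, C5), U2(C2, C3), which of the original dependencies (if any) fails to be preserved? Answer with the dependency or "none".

none

C1 → C5 lies within U1.
C3 → C2, C4: restricted closure across fragments reaches C2, C4.
C2, C4 → C1, C3: restricted closure across fragments reaches C1, C3.
C2 → C4, C5 lies within U1.
C1, C4 → C2 lies within U1.
C2, C3 → C1: restricted closure across fragments reaches C1.
Every dependency is enforceable on the fragments, so the decomposition is dependency-preserving.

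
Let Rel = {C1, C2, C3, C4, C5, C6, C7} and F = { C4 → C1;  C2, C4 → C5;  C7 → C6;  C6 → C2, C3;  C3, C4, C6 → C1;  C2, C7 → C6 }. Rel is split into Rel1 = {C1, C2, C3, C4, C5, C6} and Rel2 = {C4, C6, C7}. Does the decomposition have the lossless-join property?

Yes

Common attributes: Rel1 ∩ Rel2 = {C4, C6}.
Closure of {C4, C6}: C4 → C1 applies, adding C1; C6 → C2, C3 applies, adding C2, C3; C2, C4 → C5 applies, adding C5. So (C4, C6)⁺ = {C1, C2, C3, C4, C5, C6}.
This closure contains every attribute of Rel1, so Rel1 ∩ Rel2 → Rel1. The join is lossless.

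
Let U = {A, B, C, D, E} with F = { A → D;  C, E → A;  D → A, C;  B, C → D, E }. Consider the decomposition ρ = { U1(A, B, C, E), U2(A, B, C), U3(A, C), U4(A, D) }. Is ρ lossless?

Yes

Chase test. Columns are A, B, C, D, E; row i has aⱼ where attribute j ∈ Ui, else bᵢⱼ.
Initial tableau (one row per fragment):
  row 1: a1 a2 a3 b14 a5
  row 2: a1 a2 a3 b24 b25
  row 3: a1 b32 a3 b34 b35
  row 4: a1 b42 b43 a4 b45
Rows 1 and 2 agree on A; apply A→D and equate their D entries.
Rows 1 and 3 agree on A; apply A→D and equate their D entries.
Rows 1 and 4 agree on A; apply A→D and equate their D entries.
Rows 1 and 4 agree on D; apply D→A, C and equate their A, C entries.
Rows 1 and 2 agree on B, C; apply B, C→D, E and equate their D, E entries.
Row 1 is now all distinguished symbols — the join is lossless.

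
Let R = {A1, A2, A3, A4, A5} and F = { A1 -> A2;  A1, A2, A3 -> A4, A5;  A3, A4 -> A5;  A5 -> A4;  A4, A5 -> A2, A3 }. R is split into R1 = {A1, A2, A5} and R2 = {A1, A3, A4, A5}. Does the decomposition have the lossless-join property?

Yes

Common attributes: R1 ∩ R2 = {A1, A5}.
Closure of {A1, A5}: A1 → A2 applies, adding A2; A5 → A4 applies, adding A4; A4, A5 → A2, A3 applies, adding A3. So (A1, A5)⁺ = {A1, A2, A3, A4, A5}.
This closure contains every attribute of R1, so R1 ∩ R2 → R1. The join is lossless.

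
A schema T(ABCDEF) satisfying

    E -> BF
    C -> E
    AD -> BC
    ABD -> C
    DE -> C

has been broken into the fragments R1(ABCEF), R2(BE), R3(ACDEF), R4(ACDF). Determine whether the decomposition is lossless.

Chase test. Columns are ABCDEF; row i has aⱼ where attribute j ∈ Ri, else bᵢⱼ.
Initial tableau (one row per fragment):
  row 1: a1 a2 a3 b14 a5 a6
  row 2: b21 a2 b23 b24 a5 b26
  row 3: a1 b32 a3 a4 a5 a6
  row 4: a1 b42 a3 a4 b45 a6
Rows 1 and 2 agree on E; apply E→BF and equate their BF entries.
Rows 1 and 3 agree on E; apply E→BF and equate their BF entries.
Rows 1 and 4 agree on C; apply C→E and equate their E entries.
Rows 3 and 4 agree on AD; apply AD→BC and equate their BC entries.
Row 3 is now all distinguished symbols — the join is lossless.

Yes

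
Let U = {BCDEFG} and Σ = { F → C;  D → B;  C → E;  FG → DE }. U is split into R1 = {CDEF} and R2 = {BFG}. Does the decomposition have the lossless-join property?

No

Common attributes: R1 ∩ R2 = {F}.
Closure of {F}: F → C applies, adding C; C → E applies, adding E. So (F)⁺ = {CEF}.
The closure contains neither all of R1 = {CDEF} nor all of R2 = {BFG}, so the common attributes are not a superkey of either fragment. The join is lossy.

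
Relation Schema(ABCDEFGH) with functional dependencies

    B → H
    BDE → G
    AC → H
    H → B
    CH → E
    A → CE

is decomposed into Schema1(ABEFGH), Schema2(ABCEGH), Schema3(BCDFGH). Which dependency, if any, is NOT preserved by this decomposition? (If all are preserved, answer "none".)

BDE → G

Check BDE → G: no single fragment contains all of {BDEG}, and the restricted closure of {BDE} across the fragments never reaches {G}.
B → H is preserved.
AC → H is preserved.
H → B is preserved.
CH → E is preserved.
A → CE is preserved.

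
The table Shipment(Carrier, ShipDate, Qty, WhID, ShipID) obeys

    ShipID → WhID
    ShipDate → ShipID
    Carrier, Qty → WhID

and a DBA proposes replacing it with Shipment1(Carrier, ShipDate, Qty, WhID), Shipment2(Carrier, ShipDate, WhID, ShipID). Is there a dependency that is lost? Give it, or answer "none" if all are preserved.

none

ShipID → WhID lies within Shipment2.
ShipDate → ShipID lies within Shipment2.
Carrier, Qty → WhID lies within Shipment1.
Every dependency is enforceable on the fragments, so the decomposition is dependency-preserving.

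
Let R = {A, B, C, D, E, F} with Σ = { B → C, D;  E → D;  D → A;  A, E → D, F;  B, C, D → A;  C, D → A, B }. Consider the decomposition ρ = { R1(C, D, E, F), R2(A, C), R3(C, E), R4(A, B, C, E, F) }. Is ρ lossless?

Yes

Chase test. Columns are A, B, C, D, E, F; row i has aⱼ where attribute j ∈ Ri, else bᵢⱼ.
Initial tableau (one row per fragment):
  row 1: b11 b12 a3 a4 a5 a6
  row 2: a1 b22 a3 b24 b25 b26
  row 3: b31 b32 a3 b34 a5 b36
  row 4: a1 a2 a3 b44 a5 a6
Rows 1 and 3 agree on E; apply E→D and equate their D entries.
Rows 1 and 4 agree on E; apply E→D and equate their D entries.
Rows 1 and 3 agree on D; apply D→A and equate their A entries.
Rows 1 and 4 agree on D; apply D→A and equate their A entries.
Rows 1 and 3 agree on A, E; apply A, E→D, F and equate their D, F entries.
Rows 1 and 3 agree on C, D; apply C, D→A, B and equate their A, B entries.
Rows 1 and 4 agree on C, D; apply C, D→A, B and equate their A, B entries.
Row 1 is now all distinguished symbols — the join is lossless.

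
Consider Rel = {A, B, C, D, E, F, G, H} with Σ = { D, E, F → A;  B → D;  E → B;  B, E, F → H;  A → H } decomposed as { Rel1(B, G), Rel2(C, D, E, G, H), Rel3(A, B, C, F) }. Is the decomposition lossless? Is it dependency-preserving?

lossy and not dependency-preserving

Lossless test (chase): Rows 1 and 3 agree on B; apply B→D and equate their D entries. No row becomes fully distinguished — the join is lossy.
Dependency preservation: the restricted closure of {D, E, F} across the fragments never reaches {A}, so D, E, F → A cannot be enforced without a join — not preserved.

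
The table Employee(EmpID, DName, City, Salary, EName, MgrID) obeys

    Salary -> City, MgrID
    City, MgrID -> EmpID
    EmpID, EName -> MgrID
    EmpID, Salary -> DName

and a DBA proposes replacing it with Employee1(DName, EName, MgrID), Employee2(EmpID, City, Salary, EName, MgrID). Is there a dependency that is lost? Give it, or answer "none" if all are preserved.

EmpID, Salary -> DName

Check EmpID, Salary → DName: no single fragment contains all of {EmpID, DName, Salary}, and the restricted closure of {EmpID, Salary} across the fragments never reaches {DName}.
Salary → City, MgrID is preserved.
City, MgrID → EmpID is preserved.
EmpID, EName → MgrID is preserved.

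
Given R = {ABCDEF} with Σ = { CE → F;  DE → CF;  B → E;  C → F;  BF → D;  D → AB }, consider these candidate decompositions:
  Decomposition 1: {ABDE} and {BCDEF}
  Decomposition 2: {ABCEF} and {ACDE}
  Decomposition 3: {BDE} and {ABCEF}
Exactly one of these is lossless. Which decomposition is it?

Decomposition 1: common = {BDE}, closure = {ABCDEF} → lossless.
Decomposition 2: common = {ACE}, closure = {ACEF} → lossy.
Decomposition 3: common = {BE}, closure = {BE} → lossy.

Decomposition 1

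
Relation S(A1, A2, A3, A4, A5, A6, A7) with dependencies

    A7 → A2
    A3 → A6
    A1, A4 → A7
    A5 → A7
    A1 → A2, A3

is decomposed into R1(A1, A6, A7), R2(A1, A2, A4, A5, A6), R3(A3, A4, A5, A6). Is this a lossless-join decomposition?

Chase test. Columns are A1, A2, A3, A4, A5, A6, A7; row i has aⱼ where attribute j ∈ Ri, else bᵢⱼ.
Initial tableau (one row per fragment):
  row 1: a1 b12 b13 b14 b15 a6 a7
  row 2: a1 a2 b23 a4 a5 a6 b27
  row 3: b31 b32 a3 a4 a5 a6 b37
Rows 2 and 3 agree on A5; apply A5→A7 and equate their A7 entries.
Rows 1 and 2 agree on A1; apply A1→A2, A3 and equate their A2, A3 entries.
Rows 2 and 3 agree on A7; apply A7→A2 and equate their A2 entries.
No row becomes fully distinguished — the join is lossy.

No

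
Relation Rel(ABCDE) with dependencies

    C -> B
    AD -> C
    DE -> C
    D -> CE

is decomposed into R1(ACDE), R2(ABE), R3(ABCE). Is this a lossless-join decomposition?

Chase test. Columns are ABCDE; row i has aⱼ where attribute j ∈ Ri, else bᵢⱼ.
Initial tableau (one row per fragment):
  row 1: a1 b12 a3 a4 a5
  row 2: a1 a2 b23 b24 a5
  row 3: a1 a2 a3 b34 a5
Rows 1 and 3 agree on C; apply C→B and equate their B entries.
Row 1 is now all distinguished symbols — the join is lossless.

Yes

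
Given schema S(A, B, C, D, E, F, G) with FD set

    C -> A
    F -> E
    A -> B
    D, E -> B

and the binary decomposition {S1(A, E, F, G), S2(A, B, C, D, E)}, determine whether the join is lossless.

Common attributes: S1 ∩ S2 = {A, E}.
Closure of {A, E}: A → B applies, adding B. So (A, E)⁺ = {A, B, E}.
The closure contains neither all of S1 = {A, E, F, G} nor all of S2 = {A, B, C, D, E}, so the common attributes are not a superkey of either fragment. The join is lossy.

No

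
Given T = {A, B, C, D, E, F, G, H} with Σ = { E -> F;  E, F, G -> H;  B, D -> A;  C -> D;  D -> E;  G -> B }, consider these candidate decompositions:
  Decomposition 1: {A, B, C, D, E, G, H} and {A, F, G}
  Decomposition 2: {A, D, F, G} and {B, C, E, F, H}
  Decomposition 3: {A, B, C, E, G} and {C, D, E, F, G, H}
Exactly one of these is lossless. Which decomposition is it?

Decomposition 1: common = {A, G}, closure = {A, B, G} → lossy.
Decomposition 2: common = {F}, closure = {F} → lossy.
Decomposition 3: common = {C, E, G}, closure = {A, B, C, D, E, F, G, H} → lossless.

Decomposition 3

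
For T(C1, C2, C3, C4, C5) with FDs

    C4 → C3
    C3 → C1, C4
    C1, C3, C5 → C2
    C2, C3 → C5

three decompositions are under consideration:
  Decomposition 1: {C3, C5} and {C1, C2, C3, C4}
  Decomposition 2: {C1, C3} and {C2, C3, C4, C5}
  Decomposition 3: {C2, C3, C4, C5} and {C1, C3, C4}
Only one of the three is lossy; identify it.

Decomposition 1: common = {C3}, closure = {C1, C3, C4} → lossy.
Decomposition 2: common = {C3}, closure = {C1, C3, C4} → lossless.
Decomposition 3: common = {C3, C4}, closure = {C1, C3, C4} → lossless.

Decomposition 1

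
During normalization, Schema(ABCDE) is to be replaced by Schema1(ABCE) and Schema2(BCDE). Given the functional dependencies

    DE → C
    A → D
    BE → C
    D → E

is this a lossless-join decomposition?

Common attributes: Schema1 ∩ Schema2 = {BCE}.
No dependency enlarges {BCE}, so (BCE)⁺ = {BCE}.
The closure contains neither all of Schema1 = {ABCE} nor all of Schema2 = {BCDE}, so the common attributes are not a superkey of either fragment. The join is lossy.

No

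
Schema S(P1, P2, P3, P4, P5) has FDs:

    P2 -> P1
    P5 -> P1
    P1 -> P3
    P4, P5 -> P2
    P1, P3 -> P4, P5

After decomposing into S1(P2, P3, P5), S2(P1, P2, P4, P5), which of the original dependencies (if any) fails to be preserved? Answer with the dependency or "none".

P2 → P1 lies within S2.
P5 → P1 lies within S2.
P1 → P3: restricted closure across fragments reaches P3.
P4, P5 → P2 lies within S2.
P1, P3 → P4, P5: restricted closure across fragments reaches P4, P5.
Every dependency is enforceable on the fragments, so the decomposition is dependency-preserving.

none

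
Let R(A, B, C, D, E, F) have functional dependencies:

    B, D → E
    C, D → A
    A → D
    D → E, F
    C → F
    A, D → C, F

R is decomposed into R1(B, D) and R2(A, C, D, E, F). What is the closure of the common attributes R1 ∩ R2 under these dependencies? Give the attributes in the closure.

R1 ∩ R2 = {D}.
D → E, F applies, adding E, F
Closure: {D, E, F}.

D, E, F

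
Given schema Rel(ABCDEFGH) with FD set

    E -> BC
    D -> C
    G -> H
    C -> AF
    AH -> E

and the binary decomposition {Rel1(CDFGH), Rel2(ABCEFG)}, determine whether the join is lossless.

Yes

Common attributes: Rel1 ∩ Rel2 = {CFG}.
Closure of {CFG}: G → H applies, adding H; C → AF applies, adding A; AH → E applies, adding E; E → BC applies, adding B. So (CFG)⁺ = {ABCEFGH}.
This closure contains every attribute of Rel2, so Rel1 ∩ Rel2 → Rel2. The join is lossless.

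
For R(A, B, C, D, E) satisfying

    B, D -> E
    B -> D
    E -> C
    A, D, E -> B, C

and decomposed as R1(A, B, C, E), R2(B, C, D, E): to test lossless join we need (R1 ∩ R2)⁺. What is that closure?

B, C, D, E

R1 ∩ R2 = {B, C, E}.
B → D applies, adding D
Closure: {B, C, D, E}.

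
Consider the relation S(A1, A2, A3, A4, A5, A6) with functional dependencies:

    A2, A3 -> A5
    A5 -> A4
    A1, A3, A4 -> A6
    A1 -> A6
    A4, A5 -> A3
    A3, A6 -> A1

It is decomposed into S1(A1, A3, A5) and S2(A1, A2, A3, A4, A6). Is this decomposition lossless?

No

Common attributes: S1 ∩ S2 = {A1, A3}.
Closure of {A1, A3}: A1 → A6 applies, adding A6. So (A1, A3)⁺ = {A1, A3, A6}.
The closure contains neither all of S1 = {A1, A3, A5} nor all of S2 = {A1, A2, A3, A4, A6}, so the common attributes are not a superkey of either fragment. The join is lossy.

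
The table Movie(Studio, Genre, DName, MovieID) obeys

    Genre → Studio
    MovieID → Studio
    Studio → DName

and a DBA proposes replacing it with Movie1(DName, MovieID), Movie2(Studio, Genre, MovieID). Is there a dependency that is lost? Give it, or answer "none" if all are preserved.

Check Studio → DName: no single fragment contains all of {Studio, DName}, and the restricted closure of {Studio} across the fragments never reaches {DName}.
Genre → Studio is preserved.
MovieID → Studio is preserved.

Studio → DName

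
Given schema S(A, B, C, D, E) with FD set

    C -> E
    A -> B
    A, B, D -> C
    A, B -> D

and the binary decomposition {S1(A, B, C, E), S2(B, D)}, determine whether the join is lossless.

No

Common attributes: S1 ∩ S2 = {B}.
No dependency enlarges {B}, so (B)⁺ = {B}.
The closure contains neither all of S1 = {A, B, C, E} nor all of S2 = {B, D}, so the common attributes are not a superkey of either fragment. The join is lossy.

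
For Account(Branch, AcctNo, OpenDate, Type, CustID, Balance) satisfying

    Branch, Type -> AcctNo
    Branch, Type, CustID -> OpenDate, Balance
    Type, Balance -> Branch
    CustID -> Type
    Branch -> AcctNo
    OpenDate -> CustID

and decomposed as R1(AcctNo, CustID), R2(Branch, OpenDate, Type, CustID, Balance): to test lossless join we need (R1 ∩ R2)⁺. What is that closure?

Type, CustID

R1 ∩ R2 = {CustID}.
CustID → Type applies, adding Type
Closure: {Type, CustID}.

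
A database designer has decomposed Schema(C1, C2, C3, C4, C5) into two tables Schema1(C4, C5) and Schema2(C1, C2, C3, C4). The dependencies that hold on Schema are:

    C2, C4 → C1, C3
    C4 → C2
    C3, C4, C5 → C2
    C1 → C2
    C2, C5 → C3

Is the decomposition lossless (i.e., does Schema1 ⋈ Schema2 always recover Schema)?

Yes

Common attributes: Schema1 ∩ Schema2 = {C4}.
Closure of {C4}: C4 → C2 applies, adding C2; C2, C4 → C1, C3 applies, adding C1, C3. So (C4)⁺ = {C1, C2, C3, C4}.
This closure contains every attribute of Schema2, so Schema1 ∩ Schema2 → Schema2. The join is lossless.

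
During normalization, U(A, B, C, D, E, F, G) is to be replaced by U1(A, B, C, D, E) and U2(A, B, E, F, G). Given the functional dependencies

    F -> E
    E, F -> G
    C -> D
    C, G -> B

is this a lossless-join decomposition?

Common attributes: U1 ∩ U2 = {A, B, E}.
No dependency enlarges {A, B, E}, so (A, B, E)⁺ = {A, B, E}.
The closure contains neither all of U1 = {A, B, C, D, E} nor all of U2 = {A, B, E, F, G}, so the common attributes are not a superkey of either fragment. The join is lossy.

No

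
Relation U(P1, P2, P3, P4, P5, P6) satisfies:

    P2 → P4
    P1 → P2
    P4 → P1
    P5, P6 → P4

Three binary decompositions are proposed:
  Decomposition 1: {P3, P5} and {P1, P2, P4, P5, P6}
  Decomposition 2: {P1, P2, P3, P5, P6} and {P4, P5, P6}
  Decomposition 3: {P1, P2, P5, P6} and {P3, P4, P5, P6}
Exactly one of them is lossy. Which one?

Decomposition 1

Decomposition 1: common = {P5}, closure = {P5} → lossy.
Decomposition 2: common = {P5, P6}, closure = {P1, P2, P4, P5, P6} → lossless.
Decomposition 3: common = {P5, P6}, closure = {P1, P2, P4, P5, P6} → lossless.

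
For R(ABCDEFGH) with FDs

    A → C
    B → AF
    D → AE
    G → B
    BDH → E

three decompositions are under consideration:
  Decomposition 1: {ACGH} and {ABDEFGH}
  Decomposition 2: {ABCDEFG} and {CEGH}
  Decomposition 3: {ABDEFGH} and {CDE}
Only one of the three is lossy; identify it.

Decomposition 2

Decomposition 1: common = {AGH}, closure = {ABCFGH} → lossless.
Decomposition 2: common = {CEG}, closure = {ABCEFG} → lossy.
Decomposition 3: common = {DE}, closure = {ACDE} → lossless.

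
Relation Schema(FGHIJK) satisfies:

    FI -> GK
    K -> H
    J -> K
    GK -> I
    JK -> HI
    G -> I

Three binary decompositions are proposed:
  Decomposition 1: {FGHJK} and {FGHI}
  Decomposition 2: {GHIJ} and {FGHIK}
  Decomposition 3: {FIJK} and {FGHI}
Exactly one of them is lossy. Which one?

Decomposition 2

Decomposition 1: common = {FGH}, closure = {FGHIK} → lossless.
Decomposition 2: common = {GHI}, closure = {GHI} → lossy.
Decomposition 3: common = {FI}, closure = {FGHIK} → lossless.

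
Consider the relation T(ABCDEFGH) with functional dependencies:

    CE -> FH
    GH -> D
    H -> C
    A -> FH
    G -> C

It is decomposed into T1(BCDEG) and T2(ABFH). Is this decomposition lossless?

No

Common attributes: T1 ∩ T2 = {B}.
No dependency enlarges {B}, so (B)⁺ = {B}.
The closure contains neither all of T1 = {BCDEG} nor all of T2 = {ABFH}, so the common attributes are not a superkey of either fragment. The join is lossy.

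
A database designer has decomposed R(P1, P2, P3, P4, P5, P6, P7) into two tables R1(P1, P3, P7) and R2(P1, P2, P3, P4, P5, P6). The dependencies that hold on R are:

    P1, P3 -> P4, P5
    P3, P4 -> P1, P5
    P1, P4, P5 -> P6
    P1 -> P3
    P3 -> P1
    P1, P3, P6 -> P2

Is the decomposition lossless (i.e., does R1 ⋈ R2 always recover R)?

Common attributes: R1 ∩ R2 = {P1, P3}.
Closure of {P1, P3}: P1, P3 → P4, P5 applies, adding P4, P5; P1, P4, P5 → P6 applies, adding P6; P1, P3, P6 → P2 applies, adding P2. So (P1, P3)⁺ = {P1, P2, P3, P4, P5, P6}.
This closure contains every attribute of R2, so R1 ∩ R2 → R2. The join is lossless.

Yes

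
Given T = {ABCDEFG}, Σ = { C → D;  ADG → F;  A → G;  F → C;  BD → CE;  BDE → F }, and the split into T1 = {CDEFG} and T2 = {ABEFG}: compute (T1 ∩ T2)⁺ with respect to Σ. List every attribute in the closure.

T1 ∩ T2 = {EFG}.
F → C applies, adding C
C → D applies, adding D
Closure: {CDEFG}.

CDEFG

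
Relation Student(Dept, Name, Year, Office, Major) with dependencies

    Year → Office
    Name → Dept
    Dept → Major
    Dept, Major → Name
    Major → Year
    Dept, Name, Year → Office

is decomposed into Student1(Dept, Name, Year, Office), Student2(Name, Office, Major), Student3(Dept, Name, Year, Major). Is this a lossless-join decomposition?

Yes

Chase test. Columns are Dept, Name, Year, Office, Major; row i has aⱼ where attribute j ∈ Studenti, else bᵢⱼ.
Initial tableau (one row per fragment):
  row 1: a1 a2 a3 a4 b15
  row 2: b21 a2 b23 a4 a5
  row 3: a1 a2 a3 b34 a5
Rows 1 and 3 agree on Year; apply Year→Office and equate their Office entries.
Rows 1 and 2 agree on Name; apply Name→Dept and equate their Dept entries.
Rows 1 and 2 agree on Dept; apply Dept→Major and equate their Major entries.
Rows 1 and 2 agree on Major; apply Major→Year and equate their Year entries.
Row 1 is now all distinguished symbols — the join is lossless.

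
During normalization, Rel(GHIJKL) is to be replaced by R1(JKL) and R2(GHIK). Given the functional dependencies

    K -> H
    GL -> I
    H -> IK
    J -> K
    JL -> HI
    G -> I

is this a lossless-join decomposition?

Common attributes: R1 ∩ R2 = {K}.
Closure of {K}: K → H applies, adding H; H → IK applies, adding I. So (K)⁺ = {HIK}.
The closure contains neither all of R1 = {JKL} nor all of R2 = {GHIK}, so the common attributes are not a superkey of either fragment. The join is lossy.

No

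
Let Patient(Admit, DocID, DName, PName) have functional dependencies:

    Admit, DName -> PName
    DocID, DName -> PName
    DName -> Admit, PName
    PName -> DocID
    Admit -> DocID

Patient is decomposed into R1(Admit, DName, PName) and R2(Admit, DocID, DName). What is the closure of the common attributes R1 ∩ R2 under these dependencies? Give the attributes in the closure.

Admit, DocID, DName, PName

R1 ∩ R2 = {Admit, DName}.
Admit, DName → PName applies, adding PName
PName → DocID applies, adding DocID
Closure: {Admit, DocID, DName, PName}.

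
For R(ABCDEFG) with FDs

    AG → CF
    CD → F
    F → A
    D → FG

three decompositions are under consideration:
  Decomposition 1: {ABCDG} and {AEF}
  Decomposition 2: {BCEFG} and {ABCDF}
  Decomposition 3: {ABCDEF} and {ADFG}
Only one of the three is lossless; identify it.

Decomposition 1: common = {A}, closure = {A} → lossy.
Decomposition 2: common = {BCF}, closure = {ABCF} → lossy.
Decomposition 3: common = {ADF}, closure = {ACDFG} → lossless.

Decomposition 3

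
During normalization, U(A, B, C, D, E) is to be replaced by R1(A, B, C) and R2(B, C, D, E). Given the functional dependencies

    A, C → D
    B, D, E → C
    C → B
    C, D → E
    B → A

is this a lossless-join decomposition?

Yes

Common attributes: R1 ∩ R2 = {B, C}.
Closure of {B, C}: B → A applies, adding A; A, C → D applies, adding D; C, D → E applies, adding E. So (B, C)⁺ = {A, B, C, D, E}.
This closure contains every attribute of R1, so R1 ∩ R2 → R1. The join is lossless.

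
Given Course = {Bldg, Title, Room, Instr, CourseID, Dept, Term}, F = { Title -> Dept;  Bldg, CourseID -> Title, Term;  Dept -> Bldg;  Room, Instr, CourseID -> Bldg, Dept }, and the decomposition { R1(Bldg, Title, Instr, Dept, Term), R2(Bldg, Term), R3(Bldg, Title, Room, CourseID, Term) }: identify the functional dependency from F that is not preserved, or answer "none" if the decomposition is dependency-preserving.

Room, Instr, CourseID -> Bldg, Dept

Check Room, Instr, CourseID → Bldg, Dept: no single fragment contains all of {Bldg, Room, Instr, CourseID, Dept}, and the restricted closure of {Room, Instr, CourseID} across the fragments never reaches {Bldg, Dept}.
Title → Dept is preserved.
Bldg, CourseID → Title, Term is preserved.
Dept → Bldg is preserved.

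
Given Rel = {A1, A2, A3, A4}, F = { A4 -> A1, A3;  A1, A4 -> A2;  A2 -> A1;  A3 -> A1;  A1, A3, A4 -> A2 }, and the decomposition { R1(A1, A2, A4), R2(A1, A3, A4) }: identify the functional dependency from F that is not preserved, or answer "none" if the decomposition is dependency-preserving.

A4 → A1, A3 lies within R2.
A1, A4 → A2 lies within R1.
A2 → A1 lies within R1.
A3 → A1 lies within R2.
A1, A3, A4 → A2: restricted closure across fragments reaches A2.
Every dependency is enforceable on the fragments, so the decomposition is dependency-preserving.

none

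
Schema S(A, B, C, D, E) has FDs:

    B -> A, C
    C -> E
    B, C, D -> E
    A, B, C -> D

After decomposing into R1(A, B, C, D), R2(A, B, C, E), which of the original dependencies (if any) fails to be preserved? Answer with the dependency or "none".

none

B → A, C lies within R1.
C → E lies within R2.
B, C, D → E: restricted closure across fragments reaches E.
A, B, C → D lies within R1.
Every dependency is enforceable on the fragments, so the decomposition is dependency-preserving.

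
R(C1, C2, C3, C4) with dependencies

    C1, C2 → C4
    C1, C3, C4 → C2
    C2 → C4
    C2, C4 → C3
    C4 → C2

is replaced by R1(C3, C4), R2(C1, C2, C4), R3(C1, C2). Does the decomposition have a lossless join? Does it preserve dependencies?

lossless and dependency-preserving

Lossless test (chase): Rows 2 and 3 agree on C1, C2; apply C1, C2→C4 and equate their C4 entries. Rows 2 and 3 agree on C2, C4; apply C2, C4→C3 and equate their C3 entries. Rows 1 and 2 agree on C4; apply C4→C2 and equate their C2 entries. Rows 1 and 2 agree on C2, C4; apply C2, C4→C3 and equate their C3 entries. Row 2 is now all distinguished symbols — the join is lossless.
Dependency preservation: C1, C3, C4 → C2; C2, C4 → C3 are not contained in any single fragment, but the restricted closure of each left-hand side across the fragments still reaches the right-hand side; the remaining FDs each lie inside some fragment. All dependencies are preserved.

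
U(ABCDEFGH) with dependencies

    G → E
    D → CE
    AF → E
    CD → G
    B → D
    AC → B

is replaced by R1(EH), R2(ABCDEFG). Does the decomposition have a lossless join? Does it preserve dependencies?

lossy but dependency-preserving

Lossless test: (E)⁺ = {E}, which is a superkey of neither fragment — lossy.
Dependency preservation: every FD's attributes lie within a single fragment, so each can be enforced locally — preserved.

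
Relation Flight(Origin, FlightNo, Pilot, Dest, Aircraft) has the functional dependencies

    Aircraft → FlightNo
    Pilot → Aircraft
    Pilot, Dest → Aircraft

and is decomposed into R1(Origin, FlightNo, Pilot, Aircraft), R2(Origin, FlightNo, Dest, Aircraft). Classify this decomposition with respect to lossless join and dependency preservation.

Lossless test: (Origin, FlightNo, Aircraft)⁺ = {Origin, FlightNo, Aircraft}, which is a superkey of neither fragment — lossy.
Dependency preservation: Pilot, Dest → Aircraft is not contained in any single fragment, but the restricted closure of its left-hand side across the fragments still reaches the right-hand side; the remaining FDs each lie inside some fragment. All dependencies are preserved.

lossy but dependency-preserving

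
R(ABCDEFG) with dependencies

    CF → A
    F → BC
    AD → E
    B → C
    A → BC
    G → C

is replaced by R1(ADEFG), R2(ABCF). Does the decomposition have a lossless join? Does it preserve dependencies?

lossless but not dependency-preserving

Lossless test: (AF)⁺ = {ABCF}, which contains all of one fragment — lossless.
Dependency preservation: the restricted closure of {G} across the fragments never reaches {C}, so G → C cannot be enforced without a join — not preserved.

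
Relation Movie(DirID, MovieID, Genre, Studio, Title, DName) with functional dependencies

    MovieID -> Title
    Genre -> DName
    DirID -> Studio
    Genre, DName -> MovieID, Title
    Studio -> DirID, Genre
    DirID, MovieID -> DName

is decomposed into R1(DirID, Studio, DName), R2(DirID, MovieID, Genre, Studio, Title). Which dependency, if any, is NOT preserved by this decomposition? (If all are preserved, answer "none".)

Genre -> DName

Check Genre → DName: no single fragment contains all of {Genre, DName}, and the restricted closure of {Genre} across the fragments never reaches {DName}.
MovieID → Title is preserved.
DirID → Studio is preserved.
Genre, DName → MovieID, Title is preserved.
Studio → DirID, Genre is preserved.
DirID, MovieID → DName is preserved.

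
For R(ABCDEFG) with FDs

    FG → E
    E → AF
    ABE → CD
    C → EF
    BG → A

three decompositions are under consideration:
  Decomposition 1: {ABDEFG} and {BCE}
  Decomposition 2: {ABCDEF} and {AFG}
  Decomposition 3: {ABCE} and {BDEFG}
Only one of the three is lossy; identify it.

Decomposition 1: common = {BE}, closure = {ABCDEF} → lossless.
Decomposition 2: common = {AF}, closure = {AF} → lossy.
Decomposition 3: common = {BE}, closure = {ABCDEF} → lossless.

Decomposition 2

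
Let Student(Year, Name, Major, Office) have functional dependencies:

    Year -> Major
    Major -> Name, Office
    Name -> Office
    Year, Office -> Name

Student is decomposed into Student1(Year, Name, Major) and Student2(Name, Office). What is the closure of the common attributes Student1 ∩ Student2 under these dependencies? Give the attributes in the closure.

Name, Office

Student1 ∩ Student2 = {Name}.
Name → Office applies, adding Office
Closure: {Name, Office}.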